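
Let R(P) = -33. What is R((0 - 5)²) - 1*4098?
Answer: -4131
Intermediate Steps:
R((0 - 5)²) - 1*4098 = -33 - 1*4098 = -33 - 4098 = -4131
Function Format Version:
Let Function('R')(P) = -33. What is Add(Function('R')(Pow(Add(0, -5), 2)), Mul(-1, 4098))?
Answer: -4131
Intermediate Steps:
Add(Function('R')(Pow(Add(0, -5), 2)), Mul(-1, 4098)) = Add(-33, Mul(-1, 4098)) = Add(-33, -4098) = -4131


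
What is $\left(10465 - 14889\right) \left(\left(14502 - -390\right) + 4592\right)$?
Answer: $-86197216$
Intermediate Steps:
$\left(10465 - 14889\right) \left(\left(14502 - -390\right) + 4592\right) = - 4424 \left(\left(14502 + 390\right) + 4592\right) = - 4424 \left(14892 + 4592\right) = \left(-4424\right) 19484 = -86197216$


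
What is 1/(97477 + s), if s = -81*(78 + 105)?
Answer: 1/82654 ≈ 1.2099e-5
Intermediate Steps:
s = -14823 (s = -81*183 = -14823)
1/(97477 + s) = 1/(97477 - 14823) = 1/82654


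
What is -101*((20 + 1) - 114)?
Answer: 9393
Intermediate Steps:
-101*((20 + 1) - 114) = -101*(21 - 114) = -101*(-93) = 9393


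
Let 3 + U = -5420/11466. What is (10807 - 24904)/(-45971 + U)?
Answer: 80818101/263571652 ≈ 0.30663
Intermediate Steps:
U = -19909/5733 (U = -3 - 5420/11466 = -3 - 5420*1/11466 = -3 - 2710/5733 = -19909/5733 ≈ -3.4727)
(10807 - 24904)/(-45971 + U) = (10807 - 24904)/(-45971 - 19909/5733) = -14097/(-263571652/5733) = -14097*(-5733/263571652) = 80818101/263571652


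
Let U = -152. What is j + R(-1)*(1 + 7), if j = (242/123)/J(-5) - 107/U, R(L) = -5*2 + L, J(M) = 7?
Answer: -11387825/130872 ≈ -87.015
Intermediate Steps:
R(L) = -10 + L
j = 128911/130872 (j = (242/123)/7 - 107/(-152) = (242*(1/123))*(1/7) - 107*(-1/152) = (242/123)*(1/7) + 107/152 = 242/861 + 107/152 = 128911/130872 ≈ 0.98502)
j + R(-1)*(1 + 7) = 128911/130872 + (-10 - 1)*(1 + 7) = 128911/130872 - 11*8 = 128911/130872 - 88 = -11387825/130872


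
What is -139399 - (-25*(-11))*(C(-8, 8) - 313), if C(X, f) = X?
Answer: -51124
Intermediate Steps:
-139399 - (-25*(-11))*(C(-8, 8) - 313) = -139399 - (-25*(-11))*(-8 - 313) = -139399 - 275*(-321) = -139399 - 1*(-88275) = -139399 + 88275 = -51124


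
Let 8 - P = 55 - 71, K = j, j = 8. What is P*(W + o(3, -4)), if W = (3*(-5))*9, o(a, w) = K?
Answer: -3048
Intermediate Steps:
K = 8
o(a, w) = 8
W = -135 (W = -15*9 = -135)
P = 24 (P = 8 - (55 - 71) = 8 - 1*(-16) = 8 + 16 = 24)
P*(W + o(3, -4)) = 24*(-135 + 8) = 24*(-127) = -3048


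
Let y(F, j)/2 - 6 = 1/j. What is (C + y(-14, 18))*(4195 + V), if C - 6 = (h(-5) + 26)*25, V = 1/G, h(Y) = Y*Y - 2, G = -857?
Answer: 40222135432/7713 ≈ 5.2148e+6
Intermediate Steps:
h(Y) = -2 + Y**2 (h(Y) = Y**2 - 2 = -2 + Y**2)
V = -1/857 (V = 1/(-857) = -1/857 ≈ -0.0011669)
y(F, j) = 12 + 2/j
C = 1231 (C = 6 + ((-2 + (-5)**2) + 26)*25 = 6 + ((-2 + 25) + 26)*25 = 6 + (23 + 26)*25 = 6 + 49*25 = 6 + 1225 = 1231)
(C + y(-14, 18))*(4195 + V) = (1231 + (12 + 2/18))*(4195 - 1/857) = (1231 + (12 + 2*(1/18)))*(3595114/857) = (1231 + (12 + 1/9))*(3595114/857) = (1231 + 109/9)*(3595114/857) = (11188/9)*(3595114/857) = 40222135432/7713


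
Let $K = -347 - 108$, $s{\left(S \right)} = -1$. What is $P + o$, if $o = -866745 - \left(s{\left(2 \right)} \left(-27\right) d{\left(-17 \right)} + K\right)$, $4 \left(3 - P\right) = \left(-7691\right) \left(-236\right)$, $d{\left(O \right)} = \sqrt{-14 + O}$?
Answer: $-1320056 - 27 i \sqrt{31} \approx -1.3201 \cdot 10^{6} - 150.33 i$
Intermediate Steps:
$K = -455$
$P = -453766$ ($P = 3 - \frac{\left(-7691\right) \left(-236\right)}{4} = 3 - 453769 = -453766$)
$o = -866290 - 27 i \sqrt{31}$ ($o = -866745 - \left(\left(-1\right) \left(-27\right) \sqrt{-14 - 17} - 455\right) = -866745 - \left(27 \sqrt{-31} - 455\right) = -866745 - \left(27 i \sqrt{31} - 455\right) = -866745 - \left(-455 + 27 i \sqrt{31}\right) = -866745 + \left(455 - 27 i \sqrt{31}\right) = -866290 - 27 i \sqrt{31} \approx -8.6629 \cdot 10^{5} - 150.33 i$)
$P + o = -453766 - \left(866290 + 27 i \sqrt{31}\right) = -1320056 - 27 i \sqrt{31}$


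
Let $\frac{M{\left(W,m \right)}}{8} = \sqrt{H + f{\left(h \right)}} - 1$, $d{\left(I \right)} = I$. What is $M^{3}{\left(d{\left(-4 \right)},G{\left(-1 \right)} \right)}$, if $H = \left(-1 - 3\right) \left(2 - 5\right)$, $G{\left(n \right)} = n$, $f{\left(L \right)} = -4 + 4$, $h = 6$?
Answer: $-18944 + 15360 \sqrt{3} \approx 7660.3$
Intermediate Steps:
$f{\left(L \right)} = 0$
$H = 12$ ($H = \left(-4\right) \left(-3\right) = 12$)
$M{\left(W,m \right)} = -8 + 16 \sqrt{3}$ ($M{\left(W,m \right)} = 8 \left(\sqrt{12 + 0} - 1\right) = 8 \left(\sqrt{12} - 1\right) = 8 \left(2 \sqrt{3} - 1\right) = 8 \left(-1 + 2 \sqrt{3}\right) = -8 + 16 \sqrt{3}$)
$M^{3}{\left(d{\left(-4 \right)},G{\left(-1 \right)} \right)} = \left(-8 + 16 \sqrt{3}\right)^{3}$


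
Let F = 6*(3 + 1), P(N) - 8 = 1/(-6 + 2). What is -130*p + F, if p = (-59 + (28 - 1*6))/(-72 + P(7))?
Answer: -13072/257 ≈ -50.864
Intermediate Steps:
P(N) = 31/4 (P(N) = 8 + 1/(-6 + 2) = 8 + 1/(-4) = 8 - 1/4 = 31/4)
F = 24 (F = 6*4 = 24)
p = 148/257 (p = (-59 + (28 - 1*6))/(-72 + 31/4) = (-59 + (28 - 6))/(-257/4) = (-59 + 22)*(-4/257) = -37*(-4/257) = 148/257 ≈ 0.57588)
-130*p + F = -130*148/257 + 24 = -19240/257 + 24 = -13072/257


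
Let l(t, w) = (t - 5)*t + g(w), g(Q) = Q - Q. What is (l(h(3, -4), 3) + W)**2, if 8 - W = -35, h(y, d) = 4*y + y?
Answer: 37249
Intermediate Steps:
g(Q) = 0
h(y, d) = 5*y
l(t, w) = t*(-5 + t) (l(t, w) = (t - 5)*t + 0 = (-5 + t)*t + 0 = t*(-5 + t) + 0 = t*(-5 + t))
W = 43 (W = 8 - 1*(-35) = 8 + 35 = 43)
(l(h(3, -4), 3) + W)**2 = ((5*3)*(-5 + 5*3) + 43)**2 = (15*(-5 + 15) + 43)**2 = (15*10 + 43)**2 = (150 + 43)**2 = 193**2 = 37249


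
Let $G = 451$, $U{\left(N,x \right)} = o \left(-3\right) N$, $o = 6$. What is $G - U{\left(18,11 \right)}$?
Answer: $775$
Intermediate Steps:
$U{\left(N,x \right)} = - 18 N$ ($U{\left(N,x \right)} = 6 \left(-3\right) N = - 18 N$)
$G - U{\left(18,11 \right)} = 451 - \left(-18\right) 18 = 451 - -324 = 451 + 324 = 775$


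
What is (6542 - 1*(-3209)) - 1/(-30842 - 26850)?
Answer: 562554693/57692 ≈ 9751.0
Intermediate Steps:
(6542 - 1*(-3209)) - 1/(-30842 - 26850) = (6542 + 3209) - 1/(-57692) = 9751 - 1*(-1/57692) = 9751 + 1/57692 = 562554693/57692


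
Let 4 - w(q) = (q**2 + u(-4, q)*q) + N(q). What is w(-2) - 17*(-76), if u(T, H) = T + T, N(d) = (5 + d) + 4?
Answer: 1269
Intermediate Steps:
N(d) = 9 + d
u(T, H) = 2*T
w(q) = -5 - q**2 + 7*q (w(q) = 4 - ((q**2 + (2*(-4))*q) + (9 + q)) = 4 - ((q**2 - 8*q) + (9 + q)) = 4 - (9 + q**2 - 7*q) = 4 + (-9 - q**2 + 7*q) = -5 - q**2 + 7*q)
w(-2) - 17*(-76) = (-5 - 1*(-2)**2 + 7*(-2)) - 17*(-76) = (-5 - 1*4 - 14) + 1292 = (-5 - 4 - 14) + 1292 = -23 + 1292 = 1269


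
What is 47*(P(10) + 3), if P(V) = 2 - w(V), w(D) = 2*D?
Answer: -705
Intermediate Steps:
P(V) = 2 - 2*V
47*(P(10) + 3) = 47*((2 - 2*10) + 3) = 47*((2 - 20) + 3) = 47*(-18 + 3) = 47*(-15) = -705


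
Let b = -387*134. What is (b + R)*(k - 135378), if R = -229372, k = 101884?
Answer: 9419517620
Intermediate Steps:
b = -51858
(b + R)*(k - 135378) = (-51858 - 229372)*(101884 - 135378) = -281230*(-33494) = 9419517620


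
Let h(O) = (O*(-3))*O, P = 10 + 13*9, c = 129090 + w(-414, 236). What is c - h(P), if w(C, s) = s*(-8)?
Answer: 175589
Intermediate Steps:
w(C, s) = -8*s
c = 127202 (c = 129090 - 8*236 = 129090 - 1888 = 127202)
P = 127 (P = 10 + 117 = 127)
h(O) = -3*O**2 (h(O) = (-3*O)*O = -3*O**2)
c - h(P) = 127202 - (-3)*127**2 = 127202 - (-3)*16129 = 127202 - 1*(-48387) = 127202 + 48387 = 175589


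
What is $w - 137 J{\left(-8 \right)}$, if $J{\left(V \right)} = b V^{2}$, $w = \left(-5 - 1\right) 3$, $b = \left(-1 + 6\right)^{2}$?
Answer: $-219218$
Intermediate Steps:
$b = 25$ ($b = 5^{2} = 25$)
$w = -18$ ($w = \left(-6\right) 3 = -18$)
$J{\left(V \right)} = 25 V^{2}$
$w - 137 J{\left(-8 \right)} = -18 - 137 \cdot 25 \left(-8\right)^{2} = -18 - 137 \cdot 25 \cdot 64 = -18 - 219200 = -219218$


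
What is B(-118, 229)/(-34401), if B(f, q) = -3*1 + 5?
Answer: -2/34401 ≈ -5.8138e-5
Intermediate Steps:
B(f, q) = 2 (B(f, q) = -3 + 5 = 2)
B(-118, 229)/(-34401) = 2/(-34401) = 2*(-1/34401) = -2/34401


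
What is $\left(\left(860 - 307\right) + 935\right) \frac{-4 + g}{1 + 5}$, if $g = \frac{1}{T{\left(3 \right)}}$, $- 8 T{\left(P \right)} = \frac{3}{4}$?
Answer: $- \frac{10912}{3} \approx -3637.3$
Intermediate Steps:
$T{\left(P \right)} = - \frac{3}{32}$ ($T{\left(P \right)} = - \frac{3 \cdot \frac{1}{4}}{8} = \left(- \frac{1}{8}\right) \frac{3}{4} = - \frac{3}{32}$)
$g = - \frac{32}{3}$ ($g = \frac{1}{- \frac{3}{32}} = - \frac{32}{3} \approx -10.667$)
$\left(\left(860 - 307\right) + 935\right) \frac{-4 + g}{1 + 5} = \left(\left(860 - 307\right) + 935\right) \frac{-4 - \frac{32}{3}}{1 + 5} = \left(553 + 935\right) \left(- \frac{44}{3 \cdot 6}\right) = 1488 \left(\left(- \frac{44}{3}\right) \frac{1}{6}\right) = 1488 \left(- \frac{22}{9}\right) = - \frac{10912}{3}$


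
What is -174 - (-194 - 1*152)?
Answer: 172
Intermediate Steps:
-174 - (-194 - 1*152) = -174 - (-194 - 152) = -174 - 1*(-346) = -174 + 346 = 172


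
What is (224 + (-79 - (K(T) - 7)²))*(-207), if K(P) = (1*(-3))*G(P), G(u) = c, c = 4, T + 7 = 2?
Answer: 44712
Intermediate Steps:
T = -5 (T = -7 + 2 = -5)
G(u) = 4
K(P) = -12 (K(P) = (1*(-3))*4 = -3*4 = -12)
(224 + (-79 - (K(T) - 7)²))*(-207) = (224 + (-79 - (-12 - 7)²))*(-207) = (224 + (-79 - 1*(-19)²))*(-207) = (224 + (-79 - 1*361))*(-207) = (224 + (-79 - 361))*(-207) = (224 - 440)*(-207) = -216*(-207) = 44712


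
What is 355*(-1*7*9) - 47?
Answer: -22412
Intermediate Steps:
355*(-1*7*9) - 47 = 355*(-7*9) - 47 = 355*(-63) - 47 = -22365 - 47 = -22412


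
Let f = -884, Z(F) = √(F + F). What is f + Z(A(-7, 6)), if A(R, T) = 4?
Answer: -884 + 2*√2 ≈ -881.17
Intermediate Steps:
Z(F) = √2*√F (Z(F) = √(2*F) = √2*√F)
f + Z(A(-7, 6)) = -884 + √2*√4 = -884 + √2*2 = -884 + 2*√2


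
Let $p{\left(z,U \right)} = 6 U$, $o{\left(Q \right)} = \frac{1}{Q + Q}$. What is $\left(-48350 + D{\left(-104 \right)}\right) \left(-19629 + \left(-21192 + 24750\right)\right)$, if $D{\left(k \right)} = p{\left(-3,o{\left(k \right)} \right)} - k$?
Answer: $\frac{80637640677}{104} \approx 7.7536 \cdot 10^{8}$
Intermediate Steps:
$o{\left(Q \right)} = \frac{1}{2 Q}$
$D{\left(k \right)} = - k + \frac{3}{k}$ ($D{\left(k \right)} = 6 \frac{1}{2 k} - k = \frac{3}{k} - k = - k + \frac{3}{k}$)
$\left(-48350 + D{\left(-104 \right)}\right) \left(-19629 + \left(-21192 + 24750\right)\right) = \left(-48350 + \left(\left(-1\right) \left(-104\right) + \frac{3}{-104}\right)\right) \left(-19629 + \left(-21192 + 24750\right)\right) = \left(-48350 + \left(104 + 3 \left(- \frac{1}{104}\right)\right)\right) \left(-19629 + 3558\right) = \left(-48350 + \left(104 - \frac{3}{104}\right)\right) \left(-16071\right) = \left(-48350 + \frac{10813}{104}\right) \left(-16071\right) = \left(- \frac{5017587}{104}\right) \left(-16071\right) = \frac{80637640677}{104}$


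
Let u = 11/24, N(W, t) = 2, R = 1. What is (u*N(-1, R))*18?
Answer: 33/2 ≈ 16.500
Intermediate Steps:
u = 11/24 (u = 11*(1/24) = 11/24 ≈ 0.45833)
(u*N(-1, R))*18 = ((11/24)*2)*18 = (11/12)*18 = 33/2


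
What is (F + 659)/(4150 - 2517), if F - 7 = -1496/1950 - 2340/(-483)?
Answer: 105185422/256340175 ≈ 0.41034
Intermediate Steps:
F = 1738897/156975 (F = 7 + (-1496/1950 - 2340/(-483)) = 7 + (-1496*1/1950 - 2340*(-1/483)) = 7 + (-748/975 + 780/161) = 7 + 640072/156975 = 1738897/156975 ≈ 11.078)
(F + 659)/(4150 - 2517) = (1738897/156975 + 659)/(4150 - 2517) = (105185422/156975)/1633 = (105185422/156975)*(1/1633) = 105185422/256340175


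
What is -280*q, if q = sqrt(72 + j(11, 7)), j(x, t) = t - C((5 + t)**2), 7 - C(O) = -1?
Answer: -280*sqrt(71) ≈ -2359.3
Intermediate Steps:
C(O) = 8 (C(O) = 7 - 1*(-1) = 7 + 1 = 8)
j(x, t) = -8 + t (j(x, t) = t - 1*8 = t - 8 = -8 + t)
q = sqrt(71) (q = sqrt(72 + (-8 + 7)) = sqrt(72 - 1) = sqrt(71) ≈ 8.4261)
-280*q = -280*sqrt(71)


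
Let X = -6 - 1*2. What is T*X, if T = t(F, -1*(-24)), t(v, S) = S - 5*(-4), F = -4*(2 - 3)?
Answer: -352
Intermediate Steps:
F = 4 (F = -4*(-1) = 4)
X = -8 (X = -6 - 2 = -8)
t(v, S) = 20 + S (t(v, S) = S + 20 = 20 + S)
T = 44 (T = 20 - 1*(-24) = 20 + 24 = 44)
T*X = 44*(-8) = -352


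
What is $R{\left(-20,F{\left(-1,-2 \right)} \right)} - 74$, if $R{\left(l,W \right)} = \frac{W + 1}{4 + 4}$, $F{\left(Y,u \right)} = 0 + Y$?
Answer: $-74$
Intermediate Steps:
$F{\left(Y,u \right)} = Y$
$R{\left(l,W \right)} = \frac{1}{8} + \frac{W}{8}$ ($R{\left(l,W \right)} = \frac{1 + W}{8} = \left(1 + W\right) \frac{1}{8} = \frac{1}{8} + \frac{W}{8}$)
$R{\left(-20,F{\left(-1,-2 \right)} \right)} - 74 = \left(\frac{1}{8} + \frac{1}{8} \left(-1\right)\right) - 74 = \left(\frac{1}{8} - \frac{1}{8}\right) - 74 = 0 - 74 = -74$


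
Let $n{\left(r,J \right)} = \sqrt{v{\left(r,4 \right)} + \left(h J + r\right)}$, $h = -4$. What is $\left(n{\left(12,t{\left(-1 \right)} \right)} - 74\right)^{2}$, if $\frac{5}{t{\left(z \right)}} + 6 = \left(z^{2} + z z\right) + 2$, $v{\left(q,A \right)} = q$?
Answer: $\left(74 - \sqrt{34}\right)^{2} \approx 4647.0$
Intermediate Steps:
$t{\left(z \right)} = \frac{5}{-4 + 2 z^{2}}$ ($t{\left(z \right)} = \frac{5}{-6 + \left(\left(z^{2} + z z\right) + 2\right)} = \frac{5}{-6 + \left(\left(z^{2} + z^{2}\right) + 2\right)} = \frac{5}{-6 + \left(2 z^{2} + 2\right)} = \frac{5}{-6 + \left(2 + 2 z^{2}\right)} = \frac{5}{-4 + 2 z^{2}}$)
$n{\left(r,J \right)} = \sqrt{- 4 J + 2 r}$ ($n{\left(r,J \right)} = \sqrt{r - \left(- r + 4 J\right)} = \sqrt{- 4 J + 2 r}$)
$\left(n{\left(12,t{\left(-1 \right)} \right)} - 74\right)^{2} = \left(\sqrt{- 4 \frac{5}{2 \left(-2 + \left(-1\right)^{2}\right)} + 2 \cdot 12} - 74\right)^{2} = \left(\sqrt{- 4 \frac{5}{2 \left(-2 + 1\right)} + 24} - 74\right)^{2} = \left(\sqrt{- 4 \frac{5}{2 \left(-1\right)} + 24} - 74\right)^{2} = \left(\sqrt{- 4 \cdot \frac{5}{2} \left(-1\right) + 24} - 74\right)^{2} = \left(\sqrt{\left(-4\right) \left(- \frac{5}{2}\right) + 24} - 74\right)^{2} = \left(\sqrt{10 + 24} - 74\right)^{2} = \left(\sqrt{34} - 74\right)^{2} = \left(-74 + \sqrt{34}\right)^{2}$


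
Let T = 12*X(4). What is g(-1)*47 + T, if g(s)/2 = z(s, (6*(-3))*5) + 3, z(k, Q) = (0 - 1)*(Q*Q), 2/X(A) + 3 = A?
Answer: -761094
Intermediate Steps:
X(A) = 2/(-3 + A)
T = 24 (T = 12*(2/(-3 + 4)) = 12*(2/1) = 12*(2*1) = 12*2 = 24)
z(k, Q) = -Q**2
g(s) = -16194 (g(s) = 2*(-((6*(-3))*5)**2 + 3) = 2*(-(-18*5)**2 + 3) = 2*(-1*(-90)**2 + 3) = 2*(-1*8100 + 3) = 2*(-8100 + 3) = 2*(-8097) = -16194)
g(-1)*47 + T = -16194*47 + 24 = -761118 + 24 = -761094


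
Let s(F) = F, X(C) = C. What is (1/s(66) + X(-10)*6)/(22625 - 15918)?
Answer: -3959/442662 ≈ -0.0089436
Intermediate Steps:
(1/s(66) + X(-10)*6)/(22625 - 15918) = (1/66 - 10*6)/(22625 - 15918) = (1/66 - 60)/6707 = -3959/66*1/6707 = -3959/442662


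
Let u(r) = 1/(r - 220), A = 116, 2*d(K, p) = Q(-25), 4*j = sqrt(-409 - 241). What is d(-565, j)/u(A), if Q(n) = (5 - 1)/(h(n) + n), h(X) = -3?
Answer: 52/7 ≈ 7.4286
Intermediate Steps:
j = 5*I*sqrt(26)/4 (j = sqrt(-409 - 241)/4 = sqrt(-650)/4 = (5*I*sqrt(26))/4 = 5*I*sqrt(26)/4 ≈ 6.3738*I)
Q(n) = 4/(-3 + n) (Q(n) = (5 - 1)/(-3 + n) = 4/(-3 + n))
d(K, p) = -1/14 (d(K, p) = (4/(-3 - 25))/2 = (4/(-28))/2 = (4*(-1/28))/2 = (1/2)*(-1/7) = -1/14)
u(r) = 1/(-220 + r)
d(-565, j)/u(A) = -1/(14*(1/(-220 + 116))) = -1/(14*(1/(-104))) = -1/(14*(-1/104)) = -1/14*(-104) = 52/7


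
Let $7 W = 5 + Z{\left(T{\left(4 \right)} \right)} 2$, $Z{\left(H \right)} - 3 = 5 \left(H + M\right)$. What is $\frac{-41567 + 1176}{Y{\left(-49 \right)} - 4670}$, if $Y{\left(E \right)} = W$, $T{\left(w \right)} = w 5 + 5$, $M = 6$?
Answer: $\frac{282737}{32369} \approx 8.7348$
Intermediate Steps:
$T{\left(w \right)} = 5 + 5 w$ ($T{\left(w \right)} = 5 w + 5 = 5 + 5 w$)
$Z{\left(H \right)} = 33 + 5 H$ ($Z{\left(H \right)} = 3 + 5 \left(H + 6\right) = 3 + 5 \left(6 + H\right) = 3 + \left(30 + 5 H\right) = 33 + 5 H$)
$W = \frac{321}{7}$ ($W = \frac{5 + \left(33 + 5 \left(5 + 5 \cdot 4\right)\right) 2}{7} = \frac{5 + \left(33 + 5 \left(5 + 20\right)\right) 2}{7} = \frac{5 + \left(33 + 5 \cdot 25\right) 2}{7} = \frac{5 + \left(33 + 125\right) 2}{7} = \frac{5 + 158 \cdot 2}{7} = \frac{5 + 316}{7} = \frac{1}{7} \cdot 321 = \frac{321}{7} \approx 45.857$)
$Y{\left(E \right)} = \frac{321}{7}$
$\frac{-41567 + 1176}{Y{\left(-49 \right)} - 4670} = \frac{-41567 + 1176}{\frac{321}{7} - 4670} = - \frac{40391}{- \frac{32369}{7}} = \left(-40391\right) \left(- \frac{7}{32369}\right) = \frac{282737}{32369}$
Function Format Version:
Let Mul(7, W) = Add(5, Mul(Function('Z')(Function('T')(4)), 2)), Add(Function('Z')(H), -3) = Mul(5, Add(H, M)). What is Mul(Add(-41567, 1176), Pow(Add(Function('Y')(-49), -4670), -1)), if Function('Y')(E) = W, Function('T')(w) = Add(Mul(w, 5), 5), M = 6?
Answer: Rational(282737, 32369) ≈ 8.7348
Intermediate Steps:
Function('T')(w) = Add(5, Mul(5, w)) (Function('T')(w) = Add(Mul(5, w), 5) = Add(5, Mul(5, w)))
Function('Z')(H) = Add(33, Mul(5, H)) (Function('Z')(H) = Add(3, Mul(5, Add(H, 6))) = Add(3, Mul(5, Add(6, H))) = Add(3, Add(30, Mul(5, H))) = Add(33, Mul(5, H)))
W = Rational(321, 7) (W = Mul(Rational(1, 7), Add(5, Mul(Add(33, Mul(5, Add(5, Mul(5, 4)))), 2))) = Mul(Rational(1, 7), Add(5, Mul(Add(33, Mul(5, Add(5, 20))), 2))) = Mul(Rational(1, 7), Add(5, Mul(Add(33, Mul(5, 25)), 2))) = Mul(Rational(1, 7), Add(5, Mul(Add(33, 125), 2))) = Mul(Rational(1, 7), Add(5, Mul(158, 2))) = Mul(Rational(1, 7), Add(5, 316)) = Mul(Rational(1, 7), 321) = Rational(321, 7) ≈ 45.857)
Function('Y')(E) = Rational(321, 7)
Mul(Add(-41567, 1176), Pow(Add(Function('Y')(-49), -4670), -1)) = Mul(Add(-41567, 1176), Pow(Add(Rational(321, 7), -4670), -1)) = Mul(-40391, Pow(Rational(-32369, 7), -1)) = Mul(-40391, Rational(-7, 32369)) = Rational(282737, 32369)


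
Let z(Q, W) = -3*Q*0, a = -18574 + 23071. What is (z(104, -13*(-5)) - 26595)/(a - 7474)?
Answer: 26595/2977 ≈ 8.9335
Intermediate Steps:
a = 4497
z(Q, W) = 0
(z(104, -13*(-5)) - 26595)/(a - 7474) = (0 - 26595)/(4497 - 7474) = -26595/(-2977) = -26595*(-1/2977) = 26595/2977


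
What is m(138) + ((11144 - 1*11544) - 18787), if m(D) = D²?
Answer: -143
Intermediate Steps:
m(138) + ((11144 - 1*11544) - 18787) = 138² + ((11144 - 1*11544) - 18787) = 19044 + ((11144 - 11544) - 18787) = 19044 + (-400 - 18787) = 19044 - 19187 = -143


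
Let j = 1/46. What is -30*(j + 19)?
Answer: -13125/23 ≈ -570.65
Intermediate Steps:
j = 1/46 ≈ 0.021739
-30*(j + 19) = -30*(1/46 + 19) = -30*875/46 = -13125/23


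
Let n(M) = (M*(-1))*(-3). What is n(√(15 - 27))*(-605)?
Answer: -3630*I*√3 ≈ -6287.3*I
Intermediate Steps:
n(M) = 3*M (n(M) = -M*(-3) = 3*M)
n(√(15 - 27))*(-605) = (3*√(15 - 27))*(-605) = (3*√(-12))*(-605) = (3*(2*I*√3))*(-605) = (6*I*√3)*(-605) = -3630*I*√3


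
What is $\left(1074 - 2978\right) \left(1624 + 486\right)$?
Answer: $-4017440$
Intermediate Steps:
$\left(1074 - 2978\right) \left(1624 + 486\right) = \left(-1904\right) 2110 = -4017440$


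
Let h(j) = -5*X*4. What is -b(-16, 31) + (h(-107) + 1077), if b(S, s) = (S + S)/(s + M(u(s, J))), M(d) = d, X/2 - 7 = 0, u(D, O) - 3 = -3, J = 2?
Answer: 24739/31 ≈ 798.03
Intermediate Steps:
u(D, O) = 0 (u(D, O) = 3 - 3 = 0)
X = 14 (X = 14 + 2*0 = 14 + 0 = 14)
h(j) = -280 (h(j) = -5*14*4 = -70*4 = -280)
b(S, s) = 2*S/s (b(S, s) = (S + S)/(s + 0) = (2*S)/s = 2*S/s)
-b(-16, 31) + (h(-107) + 1077) = -2*(-16)/31 + (-280 + 1077) = -2*(-16)/31 + 797 = -1*(-32/31) + 797 = 32/31 + 797 = 24739/31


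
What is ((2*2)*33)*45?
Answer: 5940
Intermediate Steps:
((2*2)*33)*45 = (4*33)*45 = 132*45 = 5940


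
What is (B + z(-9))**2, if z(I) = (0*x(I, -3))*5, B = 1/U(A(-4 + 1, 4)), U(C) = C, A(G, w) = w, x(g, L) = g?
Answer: 1/16 ≈ 0.062500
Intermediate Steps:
B = 1/4 ≈ 0.25000
z(I) = 0 (z(I) = (0*I)*5 = 0*5 = 0)
(B + z(-9))**2 = (1/4 + 0)**2 = (1/4)**2 = 1/16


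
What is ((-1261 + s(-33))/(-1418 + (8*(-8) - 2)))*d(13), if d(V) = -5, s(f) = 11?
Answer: -3125/742 ≈ -4.2116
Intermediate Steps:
((-1261 + s(-33))/(-1418 + (8*(-8) - 2)))*d(13) = ((-1261 + 11)/(-1418 + (8*(-8) - 2)))*(-5) = -1250/(-1418 + (-64 - 2))*(-5) = -1250/(-1418 - 66)*(-5) = -1250/(-1484)*(-5) = -1250*(-1/1484)*(-5) = (625/742)*(-5) = -3125/742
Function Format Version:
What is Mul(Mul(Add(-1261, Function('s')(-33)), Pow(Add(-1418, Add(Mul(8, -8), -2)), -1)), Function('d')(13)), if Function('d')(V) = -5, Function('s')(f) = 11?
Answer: Rational(-3125, 742) ≈ -4.2116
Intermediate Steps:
Mul(Mul(Add(-1261, Function('s')(-33)), Pow(Add(-1418, Add(Mul(8, -8), -2)), -1)), Function('d')(13)) = Mul(Mul(Add(-1261, 11), Pow(Add(-1418, Add(Mul(8, -8), -2)), -1)), -5) = Mul(Mul(-1250, Pow(Add(-1418, Add(-64, -2)), -1)), -5) = Mul(Mul(-1250, Pow(Add(-1418, -66), -1)), -5) = Mul(Mul(-1250, Pow(-1484, -1)), -5) = Mul(Mul(-1250, Rational(-1, 1484)), -5) = Mul(Rational(625, 742), -5) = Rational(-3125, 742)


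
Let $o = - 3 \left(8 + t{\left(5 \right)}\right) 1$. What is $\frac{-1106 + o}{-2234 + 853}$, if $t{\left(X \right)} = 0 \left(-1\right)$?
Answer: $\frac{1130}{1381} \approx 0.81825$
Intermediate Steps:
$t{\left(X \right)} = 0$
$o = -24$ ($o = - 3 \left(8 + 0\right) 1 = \left(-3\right) 8 \cdot 1 = \left(-24\right) 1 = -24$)
$\frac{-1106 + o}{-2234 + 853} = \frac{-1106 - 24}{-2234 + 853} = - \frac{1130}{-1381} = \left(-1130\right) \left(- \frac{1}{1381}\right) = \frac{1130}{1381}$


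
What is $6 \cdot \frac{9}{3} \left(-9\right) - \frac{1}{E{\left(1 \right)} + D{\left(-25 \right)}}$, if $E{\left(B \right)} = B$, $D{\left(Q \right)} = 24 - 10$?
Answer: $- \frac{2431}{15} \approx -162.07$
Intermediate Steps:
$D{\left(Q \right)} = 14$ ($D{\left(Q \right)} = 24 - 10 = 14$)
$6 \cdot \frac{9}{3} \left(-9\right) - \frac{1}{E{\left(1 \right)} + D{\left(-25 \right)}} = 6 \cdot \frac{9}{3} \left(-9\right) - \frac{1}{1 + 14} = 6 \cdot 9 \cdot \frac{1}{3} \left(-9\right) - \frac{1}{15} = 6 \cdot 3 \left(-9\right) - \frac{1}{15} = 18 \left(-9\right) - \frac{1}{15} = -162 - \frac{1}{15} = - \frac{2431}{15}$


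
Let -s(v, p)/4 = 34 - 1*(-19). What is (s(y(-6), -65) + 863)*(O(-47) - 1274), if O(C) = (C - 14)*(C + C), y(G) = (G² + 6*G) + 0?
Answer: 2903460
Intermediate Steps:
y(G) = G² + 6*G
O(C) = 2*C*(-14 + C) (O(C) = (-14 + C)*(2*C) = 2*C*(-14 + C))
s(v, p) = -212 (s(v, p) = -4*(34 - 1*(-19)) = -4*(34 + 19) = -4*53 = -212)
(s(y(-6), -65) + 863)*(O(-47) - 1274) = (-212 + 863)*(2*(-47)*(-14 - 47) - 1274) = 651*(2*(-47)*(-61) - 1274) = 651*(5734 - 1274) = 651*4460 = 2903460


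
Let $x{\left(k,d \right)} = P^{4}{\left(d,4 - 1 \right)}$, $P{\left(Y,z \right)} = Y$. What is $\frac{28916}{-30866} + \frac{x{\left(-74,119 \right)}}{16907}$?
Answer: $\frac{281326869217}{23720521} \approx 11860.0$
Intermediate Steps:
$x{\left(k,d \right)} = d^{4}$
$\frac{28916}{-30866} + \frac{x{\left(-74,119 \right)}}{16907} = \frac{28916}{-30866} + \frac{119^{4}}{16907} = 28916 \left(- \frac{1}{30866}\right) + 200533921 \cdot \frac{1}{16907} = - \frac{14458}{15433} + \frac{200533921}{16907} = \frac{281326869217}{23720521}$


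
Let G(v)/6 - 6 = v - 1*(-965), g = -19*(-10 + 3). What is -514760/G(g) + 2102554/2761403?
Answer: -7649633101/99410508 ≈ -76.950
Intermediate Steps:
g = 133 (g = -19*(-7) = 133)
G(v) = 5826 + 6*v (G(v) = 36 + 6*(v - 1*(-965)) = 36 + 6*(v + 965) = 36 + 6*(965 + v) = 36 + (5790 + 6*v) = 5826 + 6*v)
-514760/G(g) + 2102554/2761403 = -514760/(5826 + 6*133) + 2102554/2761403 = -514760/(5826 + 798) + 2102554*(1/2761403) = -514760/6624 + 2102554/2761403 = -514760*1/6624 + 2102554/2761403 = -64345/828 + 2102554/2761403 = -7649633101/99410508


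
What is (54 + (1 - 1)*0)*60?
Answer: 3240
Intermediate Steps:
(54 + (1 - 1)*0)*60 = (54 + 0*0)*60 = (54 + 0)*60 = 54*60 = 3240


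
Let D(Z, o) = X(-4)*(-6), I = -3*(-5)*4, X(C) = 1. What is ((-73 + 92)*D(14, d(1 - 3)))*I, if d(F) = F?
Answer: -6840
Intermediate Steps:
I = 60 (I = 15*4 = 60)
D(Z, o) = -6 (D(Z, o) = 1*(-6) = -6)
((-73 + 92)*D(14, d(1 - 3)))*I = ((-73 + 92)*(-6))*60 = (19*(-6))*60 = -114*60 = -6840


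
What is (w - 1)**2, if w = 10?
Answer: 81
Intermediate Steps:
(w - 1)**2 = (10 - 1)**2 = 9**2 = 81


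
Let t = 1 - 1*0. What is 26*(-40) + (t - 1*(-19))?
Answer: -1020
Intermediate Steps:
t = 1 (t = 1 + 0 = 1)
26*(-40) + (t - 1*(-19)) = 26*(-40) + (1 - 1*(-19)) = -1040 + (1 + 19) = -1040 + 20 = -1020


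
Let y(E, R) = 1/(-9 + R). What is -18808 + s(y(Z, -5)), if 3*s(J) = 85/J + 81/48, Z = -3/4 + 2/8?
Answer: -921797/48 ≈ -19204.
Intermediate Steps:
Z = -1/2 (Z = -3*1/4 + 2*(1/8) = -3/4 + 1/4 = -1/2 ≈ -0.50000)
s(J) = 9/16 + 85/(3*J) (s(J) = (85/J + 81/48)/3 = (85/J + 81*(1/48))/3 = (85/J + 27/16)/3 = (27/16 + 85/J)/3 = 9/16 + 85/(3*J))
-18808 + s(y(Z, -5)) = -18808 + (1360 + 27/(-9 - 5))/(48*(1/(-9 - 5))) = -18808 + (1360 + 27/(-14))/(48*(1/(-14))) = -18808 + (1360 + 27*(-1/14))/(48*(-1/14)) = -18808 + (1/48)*(-14)*(1360 - 27/14) = -18808 + (1/48)*(-14)*(19013/14) = -18808 - 19013/48 = -921797/48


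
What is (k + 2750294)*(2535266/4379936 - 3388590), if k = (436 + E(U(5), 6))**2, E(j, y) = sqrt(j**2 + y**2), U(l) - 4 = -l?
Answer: -21820621773935506949/2189968 - 808878361326083*sqrt(37)/273746 ≈ -9.9819e+12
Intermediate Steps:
U(l) = 4 - l
k = (436 + sqrt(37))**2 (k = (436 + sqrt((4 - 1*5)**2 + 6**2))**2 = (436 + sqrt((4 - 5)**2 + 36))**2 = (436 + sqrt((-1)**2 + 36))**2 = (436 + sqrt(1 + 36))**2 = (436 + sqrt(37))**2 ≈ 1.9544e+5)
(k + 2750294)*(2535266/4379936 - 3388590) = ((436 + sqrt(37))**2 + 2750294)*(2535266/4379936 - 3388590) = (2750294 + (436 + sqrt(37))**2)*(2535266*(1/4379936) - 3388590) = (2750294 + (436 + sqrt(37))**2)*(1267633/2189968 - 3388590) = (2750294 + (436 + sqrt(37))**2)*(-7420902397487/2189968) = -443688333443350243/47608 - 7420902397487*(436 + sqrt(37))**2/2189968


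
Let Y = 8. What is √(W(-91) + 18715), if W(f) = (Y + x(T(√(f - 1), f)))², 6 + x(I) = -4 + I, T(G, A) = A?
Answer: 2*√6841 ≈ 165.42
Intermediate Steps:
x(I) = -10 + I (x(I) = -6 + (-4 + I) = -10 + I)
W(f) = (-2 + f)² (W(f) = (8 + (-10 + f))² = (-2 + f)²)
√(W(-91) + 18715) = √((-2 - 91)² + 18715) = √((-93)² + 18715) = √(8649 + 18715) = √27364 = 2*√6841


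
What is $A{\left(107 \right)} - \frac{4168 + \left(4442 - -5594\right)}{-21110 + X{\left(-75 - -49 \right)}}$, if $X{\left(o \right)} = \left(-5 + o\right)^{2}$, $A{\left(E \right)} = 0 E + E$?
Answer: $\frac{2170147}{20149} \approx 107.7$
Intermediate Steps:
$A{\left(E \right)} = E$ ($A{\left(E \right)} = 0 + E = E$)
$A{\left(107 \right)} - \frac{4168 + \left(4442 - -5594\right)}{-21110 + X{\left(-75 - -49 \right)}} = 107 - \frac{4168 + \left(4442 - -5594\right)}{-21110 + \left(-5 - 26\right)^{2}} = 107 - \frac{4168 + \left(4442 + 5594\right)}{-21110 + \left(-5 + \left(-75 + 49\right)\right)^{2}} = 107 - \frac{4168 + 10036}{-21110 + \left(-5 - 26\right)^{2}} = 107 - \frac{14204}{-21110 + \left(-31\right)^{2}} = 107 - \frac{14204}{-21110 + 961} = 107 - \frac{14204}{-20149} = 107 - 14204 \left(- \frac{1}{20149}\right) = 107 - - \frac{14204}{20149} = 107 + \frac{14204}{20149} = \frac{2170147}{20149}$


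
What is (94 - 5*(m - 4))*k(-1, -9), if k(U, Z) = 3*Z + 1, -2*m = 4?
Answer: -3224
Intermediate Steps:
m = -2 (m = -½*4 = -2)
k(U, Z) = 1 + 3*Z
(94 - 5*(m - 4))*k(-1, -9) = (94 - 5*(-2 - 4))*(1 + 3*(-9)) = (94 - 5*(-6))*(1 - 27) = (94 + 30)*(-26) = 124*(-26) = -3224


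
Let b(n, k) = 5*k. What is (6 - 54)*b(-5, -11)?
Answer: 2640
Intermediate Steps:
(6 - 54)*b(-5, -11) = (6 - 54)*(5*(-11)) = -48*(-55) = 2640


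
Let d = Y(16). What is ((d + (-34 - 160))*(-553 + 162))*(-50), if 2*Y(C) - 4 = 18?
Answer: -3577650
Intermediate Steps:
Y(C) = 11 (Y(C) = 2 + (½)*18 = 2 + 9 = 11)
d = 11
((d + (-34 - 160))*(-553 + 162))*(-50) = ((11 + (-34 - 160))*(-553 + 162))*(-50) = ((11 - 194)*(-391))*(-50) = -183*(-391)*(-50) = 71553*(-50) = -3577650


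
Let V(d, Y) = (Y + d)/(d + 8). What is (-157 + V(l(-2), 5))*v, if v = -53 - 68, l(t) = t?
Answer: 37873/2 ≈ 18937.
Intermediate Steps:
V(d, Y) = (Y + d)/(8 + d)
v = -121
(-157 + V(l(-2), 5))*v = (-157 + (5 - 2)/(8 - 2))*(-121) = (-157 + 3/6)*(-121) = (-157 + (⅙)*3)*(-121) = (-157 + ½)*(-121) = -313/2*(-121) = 37873/2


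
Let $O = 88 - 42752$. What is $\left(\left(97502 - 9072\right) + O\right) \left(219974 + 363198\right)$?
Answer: $26689449752$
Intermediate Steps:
$O = -42664$ ($O = 88 - 42752 = -42664$)
$\left(\left(97502 - 9072\right) + O\right) \left(219974 + 363198\right) = \left(\left(97502 - 9072\right) - 42664\right) \left(219974 + 363198\right) = \left(88430 - 42664\right) 583172 = 45766 \cdot 583172 = 26689449752$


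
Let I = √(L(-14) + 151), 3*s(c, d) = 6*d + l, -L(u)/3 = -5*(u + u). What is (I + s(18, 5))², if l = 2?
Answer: -1397/9 + 64*I*√269/3 ≈ -155.22 + 349.89*I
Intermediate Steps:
L(u) = 30*u (L(u) = -(-15)*(u + u) = -(-15)*2*u = -(-30)*u = 30*u)
s(c, d) = ⅔ + 2*d (s(c, d) = (6*d + 2)/3 = (2 + 6*d)/3 = ⅔ + 2*d)
I = I*√269 (I = √(30*(-14) + 151) = √(-420 + 151) = √(-269) = I*√269 ≈ 16.401*I)
(I + s(18, 5))² = (I*√269 + (⅔ + 2*5))² = (I*√269 + (⅔ + 10))² = (I*√269 + 32/3)² = (32/3 + I*√269)²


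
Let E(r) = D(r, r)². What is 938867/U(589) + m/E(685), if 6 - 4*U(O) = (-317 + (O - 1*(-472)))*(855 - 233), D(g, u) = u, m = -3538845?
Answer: -339980246219/21713949945 ≈ -15.657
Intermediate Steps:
U(O) = -24101 - 311*O/2 (U(O) = 3/2 - (-317 + (O - 1*(-472)))*(855 - 233)/4 = 3/2 - (-317 + (O + 472))*622/4 = 3/2 - (-317 + (472 + O))*622/4 = 3/2 - (155 + O)*622/4 = 3/2 - (96410 + 622*O)/4 = 3/2 + (-48205/2 - 311*O/2) = -24101 - 311*O/2)
E(r) = r²
938867/U(589) + m/E(685) = 938867/(-24101 - 311/2*589) - 3538845/(685²) = 938867/(-24101 - 183179/2) - 3538845/469225 = 938867/(-231381/2) - 3538845*1/469225 = 938867*(-2/231381) - 707769/93845 = -1877734/231381 - 707769/93845 = -339980246219/21713949945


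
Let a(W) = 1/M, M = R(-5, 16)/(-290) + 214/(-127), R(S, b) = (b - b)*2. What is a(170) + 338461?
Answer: 72430527/214 ≈ 3.3846e+5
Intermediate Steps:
R(S, b) = 0 (R(S, b) = 0*2 = 0)
M = -214/127 (M = 0/(-290) + 214/(-127) = 0*(-1/290) + 214*(-1/127) = 0 - 214/127 = -214/127 ≈ -1.6850)
a(W) = -127/214 (a(W) = 1/(-214/127) = -127/214)
a(170) + 338461 = -127/214 + 338461 = 72430527/214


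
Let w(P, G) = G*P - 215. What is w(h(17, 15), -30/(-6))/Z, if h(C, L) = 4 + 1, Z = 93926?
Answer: -95/46963 ≈ -0.0020229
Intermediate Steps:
h(C, L) = 5
w(P, G) = -215 + G*P
w(h(17, 15), -30/(-6))/Z = (-215 - 30/(-6)*5)/93926 = (-215 - 30*(-⅙)*5)*(1/93926) = (-215 + 5*5)*(1/93926) = (-215 + 25)*(1/93926) = -190*1/93926 = -95/46963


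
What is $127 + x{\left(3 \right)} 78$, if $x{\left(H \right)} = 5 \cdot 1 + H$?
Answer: $751$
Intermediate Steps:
$x{\left(H \right)} = 5 + H$
$127 + x{\left(3 \right)} 78 = 127 + \left(5 + 3\right) 78 = 127 + 8 \cdot 78 = 127 + 624 = 751$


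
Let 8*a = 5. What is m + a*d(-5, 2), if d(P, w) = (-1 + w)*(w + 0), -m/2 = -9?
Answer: 77/4 ≈ 19.250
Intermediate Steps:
m = 18 (m = -2*(-9) = 18)
a = 5/8 (a = (1/8)*5 = 5/8 ≈ 0.62500)
d(P, w) = w*(-1 + w) (d(P, w) = (-1 + w)*w = w*(-1 + w))
m + a*d(-5, 2) = 18 + 5*(2*(-1 + 2))/8 = 18 + 5*(2*1)/8 = 18 + (5/8)*2 = 18 + 5/4 = 77/4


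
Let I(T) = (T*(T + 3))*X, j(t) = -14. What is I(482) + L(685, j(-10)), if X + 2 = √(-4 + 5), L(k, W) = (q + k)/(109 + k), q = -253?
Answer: -92806474/397 ≈ -2.3377e+5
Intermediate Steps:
L(k, W) = (-253 + k)/(109 + k)
X = -1 (X = -2 + √(-4 + 5) = -2 + √1 = -2 + 1 = -1)
I(T) = -T*(3 + T) (I(T) = (T*(T + 3))*(-1) = (T*(3 + T))*(-1) = -T*(3 + T))
I(482) + L(685, j(-10)) = -1*482*(3 + 482) + (-253 + 685)/(109 + 685) = -1*482*485 + 432/794 = -233770 + (1/794)*432 = -233770 + 216/397 = -92806474/397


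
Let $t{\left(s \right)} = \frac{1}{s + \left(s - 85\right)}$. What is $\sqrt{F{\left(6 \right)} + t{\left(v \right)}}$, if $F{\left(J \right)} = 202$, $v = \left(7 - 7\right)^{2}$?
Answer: $\frac{\sqrt{1459365}}{85} \approx 14.212$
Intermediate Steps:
$v = 0$ ($v = 0^{2} = 0$)
$t{\left(s \right)} = \frac{1}{-85 + 2 s}$ ($t{\left(s \right)} = \frac{1}{s + \left(s - 85\right)} = \frac{1}{s + \left(-85 + s\right)} = \frac{1}{-85 + 2 s}$)
$\sqrt{F{\left(6 \right)} + t{\left(v \right)}} = \sqrt{202 + \frac{1}{-85 + 2 \cdot 0}} = \sqrt{202 + \frac{1}{-85 + 0}} = \sqrt{202 + \frac{1}{-85}} = \sqrt{202 - \frac{1}{85}} = \sqrt{\frac{17169}{85}} = \frac{\sqrt{1459365}}{85}$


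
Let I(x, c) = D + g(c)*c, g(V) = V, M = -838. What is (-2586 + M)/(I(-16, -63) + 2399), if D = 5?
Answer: -3424/6373 ≈ -0.53727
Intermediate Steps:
I(x, c) = 5 + c² (I(x, c) = 5 + c*c = 5 + c²)
(-2586 + M)/(I(-16, -63) + 2399) = (-2586 - 838)/((5 + (-63)²) + 2399) = -3424/((5 + 3969) + 2399) = -3424/(3974 + 2399) = -3424/6373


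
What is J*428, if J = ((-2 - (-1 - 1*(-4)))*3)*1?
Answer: -6420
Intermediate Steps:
J = -15 (J = ((-2 - (-1 + 4))*3)*1 = ((-2 - 1*3)*3)*1 = ((-2 - 3)*3)*1 = -5*3*1 = -15*1 = -15)
J*428 = -15*428 = -6420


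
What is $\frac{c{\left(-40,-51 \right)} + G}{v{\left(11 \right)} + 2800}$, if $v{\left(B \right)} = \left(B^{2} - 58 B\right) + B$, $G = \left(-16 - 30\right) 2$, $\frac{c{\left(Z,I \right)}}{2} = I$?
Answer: $- \frac{97}{1147} \approx -0.084568$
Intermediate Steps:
$c{\left(Z,I \right)} = 2 I$
$G = -92$ ($G = \left(-46\right) 2 = -92$)
$v{\left(B \right)} = B^{2} - 57 B$
$\frac{c{\left(-40,-51 \right)} + G}{v{\left(11 \right)} + 2800} = \frac{2 \left(-51\right) - 92}{11 \left(-57 + 11\right) + 2800} = \frac{-102 - 92}{11 \left(-46\right) + 2800} = - \frac{194}{-506 + 2800} = - \frac{194}{2294} = \left(-194\right) \frac{1}{2294} = - \frac{97}{1147}$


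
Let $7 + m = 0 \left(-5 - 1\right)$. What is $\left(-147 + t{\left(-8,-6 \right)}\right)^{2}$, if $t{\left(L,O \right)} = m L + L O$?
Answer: $1849$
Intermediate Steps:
$m = -7$ ($m = -7 + 0 \left(-5 - 1\right) = -7 + 0 \left(-6\right) = -7 + 0 = -7$)
$t{\left(L,O \right)} = - 7 L + L O$
$\left(-147 + t{\left(-8,-6 \right)}\right)^{2} = \left(-147 - 8 \left(-7 - 6\right)\right)^{2} = \left(-147 - -104\right)^{2} = \left(-147 + 104\right)^{2} = \left(-43\right)^{2} = 1849$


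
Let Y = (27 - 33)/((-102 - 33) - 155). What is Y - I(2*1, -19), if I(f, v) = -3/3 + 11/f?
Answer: -1299/290 ≈ -4.4793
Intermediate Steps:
I(f, v) = -1 + 11/f (I(f, v) = -3*⅓ + 11/f = -1 + 11/f)
Y = 3/145 (Y = -6/(-135 - 155) = -6/(-290) = -6*(-1/290) = 3/145 ≈ 0.020690)
Y - I(2*1, -19) = 3/145 - (11 - 2)/(2*1) = 3/145 - (11 - 1*2)/2 = 3/145 - (11 - 2)/2 = 3/145 - 9/2 = -1299/290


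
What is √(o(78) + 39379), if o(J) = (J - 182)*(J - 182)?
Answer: √50195 ≈ 224.04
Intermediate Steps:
o(J) = (-182 + J)² (o(J) = (-182 + J)*(-182 + J) = (-182 + J)²)
√(o(78) + 39379) = √((-182 + 78)² + 39379) = √((-104)² + 39379) = √(10816 + 39379) = √50195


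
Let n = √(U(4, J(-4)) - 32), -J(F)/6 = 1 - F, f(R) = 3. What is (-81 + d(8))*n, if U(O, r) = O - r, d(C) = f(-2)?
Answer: -78*√2 ≈ -110.31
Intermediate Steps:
d(C) = 3
J(F) = -6 + 6*F (J(F) = -6*(1 - F) = -6 + 6*F)
n = √2 (n = √((4 - (-6 + 6*(-4))) - 32) = √((4 - (-6 - 24)) - 32) = √((4 - 1*(-30)) - 32) = √((4 + 30) - 32) = √(34 - 32) = √2 ≈ 1.4142)
(-81 + d(8))*n = (-81 + 3)*√2 = -78*√2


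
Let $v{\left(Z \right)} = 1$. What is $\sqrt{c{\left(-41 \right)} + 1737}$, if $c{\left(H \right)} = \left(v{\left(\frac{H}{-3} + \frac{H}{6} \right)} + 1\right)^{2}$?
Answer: $\sqrt{1741} \approx 41.725$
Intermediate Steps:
$c{\left(H \right)} = 4$ ($c{\left(H \right)} = \left(1 + 1\right)^{2} = 2^{2} = 4$)
$\sqrt{c{\left(-41 \right)} + 1737} = \sqrt{4 + 1737} = \sqrt{1741}$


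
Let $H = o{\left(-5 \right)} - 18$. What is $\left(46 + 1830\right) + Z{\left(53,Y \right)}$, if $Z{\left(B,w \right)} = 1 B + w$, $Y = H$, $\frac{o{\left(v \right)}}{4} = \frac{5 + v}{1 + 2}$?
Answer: $1911$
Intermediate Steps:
$o{\left(v \right)} = \frac{20}{3} + \frac{4 v}{3}$ ($o{\left(v \right)} = 4 \frac{5 + v}{1 + 2} = 4 \frac{5 + v}{3} = 4 \left(5 + v\right) \frac{1}{3} = 4 \left(\frac{5}{3} + \frac{v}{3}\right) = \frac{20}{3} + \frac{4 v}{3}$)
$H = -18$ ($H = \left(\frac{20}{3} + \frac{4}{3} \left(-5\right)\right) - 18 = \left(\frac{20}{3} - \frac{20}{3}\right) - 18 = 0 - 18 = -18$)
$Y = -18$
$Z{\left(B,w \right)} = B + w$
$\left(46 + 1830\right) + Z{\left(53,Y \right)} = \left(46 + 1830\right) + \left(53 - 18\right) = 1876 + 35 = 1911$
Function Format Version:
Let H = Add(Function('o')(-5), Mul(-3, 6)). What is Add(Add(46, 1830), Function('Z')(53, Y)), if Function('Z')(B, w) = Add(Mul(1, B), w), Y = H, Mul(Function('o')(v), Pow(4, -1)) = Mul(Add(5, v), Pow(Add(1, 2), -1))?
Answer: 1911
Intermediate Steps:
Function('o')(v) = Add(Rational(20, 3), Mul(Rational(4, 3), v)) (Function('o')(v) = Mul(4, Mul(Add(5, v), Pow(Add(1, 2), -1))) = Mul(4, Mul(Add(5, v), Pow(3, -1))) = Mul(4, Mul(Add(5, v), Rational(1, 3))) = Mul(4, Add(Rational(5, 3), Mul(Rational(1, 3), v))) = Add(Rational(20, 3), Mul(Rational(4, 3), v)))
H = -18 (H = Add(Add(Rational(20, 3), Mul(Rational(4, 3), -5)), Mul(-3, 6)) = Add(Add(Rational(20, 3), Rational(-20, 3)), -18) = Add(0, -18) = -18)
Y = -18
Function('Z')(B, w) = Add(B, w)
Add(Add(46, 1830), Function('Z')(53, Y)) = Add(Add(46, 1830), Add(53, -18)) = Add(1876, 35) = 1911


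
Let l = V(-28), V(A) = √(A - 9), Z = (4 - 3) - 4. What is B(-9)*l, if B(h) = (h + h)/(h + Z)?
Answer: 3*I*√37/2 ≈ 9.1241*I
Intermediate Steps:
Z = -3 (Z = 1 - 4 = -3)
V(A) = √(-9 + A)
l = I*√37 (l = √(-9 - 28) = √(-37) = I*√37 ≈ 6.0828*I)
B(h) = 2*h/(-3 + h) (B(h) = (h + h)/(h - 3) = (2*h)/(-3 + h) = 2*h/(-3 + h))
B(-9)*l = (2*(-9)/(-3 - 9))*(I*√37) = (2*(-9)/(-12))*(I*√37) = (2*(-9)*(-1/12))*(I*√37) = 3*(I*√37)/2 = 3*I*√37/2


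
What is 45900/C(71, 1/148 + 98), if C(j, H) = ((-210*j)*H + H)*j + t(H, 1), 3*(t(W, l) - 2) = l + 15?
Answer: -20379600/46062321329 ≈ -0.00044244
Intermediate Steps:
t(W, l) = 7 + l/3 (t(W, l) = 2 + (l + 15)/3 = 2 + (15 + l)/3 = 2 + (5 + l/3) = 7 + l/3)
C(j, H) = 22/3 + j*(H - 210*H*j) (C(j, H) = ((-210*j)*H + H)*j + (7 + (⅓)*1) = (-210*H*j + H)*j + (7 + ⅓) = (H - 210*H*j)*j + 22/3 = j*(H - 210*H*j) + 22/3 = 22/3 + j*(H - 210*H*j))
45900/C(71, 1/148 + 98) = 45900/(22/3 + (1/148 + 98)*71 - 210*(1/148 + 98)*71²) = 45900/(22/3 + (1/148 + 98)*71 - 210*(1/148 + 98)*5041) = 45900/(22/3 + (14505/148)*71 - 210*14505/148*5041) = 45900/(22/3 + 1029855/148 - 7677569025/74) = 45900/(-46062321329/444) = 45900*(-444/46062321329) = -20379600/46062321329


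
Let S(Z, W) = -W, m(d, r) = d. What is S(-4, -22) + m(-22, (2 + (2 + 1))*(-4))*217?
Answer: -4752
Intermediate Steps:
S(-4, -22) + m(-22, (2 + (2 + 1))*(-4))*217 = -1*(-22) - 22*217 = 22 - 4774 = -4752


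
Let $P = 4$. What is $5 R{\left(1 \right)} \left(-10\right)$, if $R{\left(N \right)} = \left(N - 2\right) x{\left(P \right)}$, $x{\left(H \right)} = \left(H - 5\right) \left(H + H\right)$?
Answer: $-400$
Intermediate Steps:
$x{\left(H \right)} = 2 H \left(-5 + H\right)$ ($x{\left(H \right)} = \left(-5 + H\right) 2 H = 2 H \left(-5 + H\right)$)
$R{\left(N \right)} = 16 - 8 N$ ($R{\left(N \right)} = \left(N - 2\right) 2 \cdot 4 \left(-5 + 4\right) = \left(-2 + N\right) 2 \cdot 4 \left(-1\right) = \left(-2 + N\right) \left(-8\right) = 16 - 8 N$)
$5 R{\left(1 \right)} \left(-10\right) = 5 \left(16 - 8\right) \left(-10\right) = 5 \cdot 8 \left(-10\right) = 40 \left(-10\right) = -400$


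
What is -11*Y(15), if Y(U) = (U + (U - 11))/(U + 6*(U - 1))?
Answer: -19/9 ≈ -2.1111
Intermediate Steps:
Y(U) = (-11 + 2*U)/(-6 + 7*U) (Y(U) = (U + (-11 + U))/(U + 6*(-1 + U)) = (-11 + 2*U)/(U + (-6 + 6*U)) = (-11 + 2*U)/(-6 + 7*U))
-11*Y(15) = -11*(-11 + 2*15)/(-6 + 7*15) = -11*(-11 + 30)/(-6 + 105) = -11*19/99 = -19/9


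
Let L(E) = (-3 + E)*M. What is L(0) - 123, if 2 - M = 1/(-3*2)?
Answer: -259/2 ≈ -129.50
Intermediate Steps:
M = 13/6 (M = 2 - 1/((-3*2)) = 2 - 1/(-6) = 2 - 1*(-⅙) = 2 + ⅙ = 13/6 ≈ 2.1667)
L(E) = -13/2 + 13*E/6 (L(E) = (-3 + E)*(13/6) = -13/2 + 13*E/6)
L(0) - 123 = (-13/2 + (13/6)*0) - 123 = (-13/2 + 0) - 123 = -13/2 - 123 = -259/2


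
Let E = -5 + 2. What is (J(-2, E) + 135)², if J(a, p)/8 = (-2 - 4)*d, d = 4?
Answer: 3249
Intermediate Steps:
E = -3
J(a, p) = -192 (J(a, p) = 8*((-2 - 4)*4) = 8*(-6*4) = 8*(-24) = -192)
(J(-2, E) + 135)² = (-192 + 135)² = (-57)² = 3249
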